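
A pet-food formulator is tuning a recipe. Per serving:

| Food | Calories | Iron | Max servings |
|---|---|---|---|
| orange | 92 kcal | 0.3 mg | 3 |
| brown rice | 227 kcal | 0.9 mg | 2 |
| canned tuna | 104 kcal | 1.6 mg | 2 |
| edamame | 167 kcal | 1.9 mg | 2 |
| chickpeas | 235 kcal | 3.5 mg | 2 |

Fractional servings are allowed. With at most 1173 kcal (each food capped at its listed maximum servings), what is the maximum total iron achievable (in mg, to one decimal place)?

Iron per kcal: canned tuna 0.01538, chickpeas 0.01489, edamame 0.01138, brown rice 0.003965, orange 0.003261.
Take 2 servings of canned tuna: uses 208 kcal, +3.2 mg iron (running total 3.2 mg).
Take 2 servings of chickpeas: uses 470 kcal, +7.0 mg iron (running total 10.2 mg).
Take 2 servings of edamame: uses 334 kcal, +3.8 mg iron (running total 14.0 mg).
Take 0.7093 servings of brown rice: uses 161 kcal, +0.6 mg iron (running total 14.6 mg).
Filling greedily by iron-per-kcal is optimal for one linear limit, giving 14.6 mg.

14.6 mg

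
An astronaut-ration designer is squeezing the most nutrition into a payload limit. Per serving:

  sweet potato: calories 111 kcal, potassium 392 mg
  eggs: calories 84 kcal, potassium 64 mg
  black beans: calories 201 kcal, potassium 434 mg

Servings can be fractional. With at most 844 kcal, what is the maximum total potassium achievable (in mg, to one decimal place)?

2980.6 mg

Potassium per kcal: sweet potato 3.532, black beans 2.159, eggs 0.7619.
With no serving limits, spend the whole calories allowance on sweet potato: 844 kcal / 111 kcal × 392 mg = 2980.6 mg.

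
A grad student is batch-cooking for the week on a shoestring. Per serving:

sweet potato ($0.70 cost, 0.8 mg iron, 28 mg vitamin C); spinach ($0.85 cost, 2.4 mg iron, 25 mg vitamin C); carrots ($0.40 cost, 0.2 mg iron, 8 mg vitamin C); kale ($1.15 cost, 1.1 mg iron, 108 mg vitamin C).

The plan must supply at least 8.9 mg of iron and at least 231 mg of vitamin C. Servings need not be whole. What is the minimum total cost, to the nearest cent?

For a min-cost LP with two ≥-constraints, a basic feasible solution has at most two positive variables.
sweet potato only: max(8.9/0.8, 231/28) = 11.12 servings → $7.79.
spinach only: max(8.9/2.4, 231/25) = 9.24 servings → $7.85.
carrots only: max(8.9/0.2, 231/8) = 44.5 servings → $17.80.
kale only: max(8.9/1.1, 231/108) = 8.091 servings → $9.30.
sweet potato + spinach with both tight: 7.032 servings and 1.364 servings → $6.08.
sweet potato + carrots: intersection lies outside the first quadrant.
sweet potato + kale with both targets exact would need a negative amount; discard.
spinach + carrots with both tight: 1.761 servings and 23.37 servings → $10.85.
spinach + kale with both tight: 3.052 servings and 1.432 servings → $4.24.
carrots + kale: intersection lies outside the first quadrant.
The minimum over all feasible corners is $4.24.

$4.24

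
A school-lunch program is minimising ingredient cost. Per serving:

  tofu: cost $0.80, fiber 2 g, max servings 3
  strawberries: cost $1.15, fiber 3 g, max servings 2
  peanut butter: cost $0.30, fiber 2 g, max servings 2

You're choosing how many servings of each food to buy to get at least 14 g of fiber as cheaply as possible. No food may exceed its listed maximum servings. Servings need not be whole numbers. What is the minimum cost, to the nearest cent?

Cost per g of fiber: peanut butter $0.1500, strawberries $0.3833, tofu $0.4000.
Take 2 servings of peanut butter: +4.0 g fiber for $0.60 (total $0.60, still need 10.0 g).
Take 2 servings of strawberries: +6.0 g fiber for $2.30 (total $2.90, still need 4.0 g).
Take 2 servings of tofu: +4.0 g fiber for $1.60 (total $4.50, still need 0.0 g).
Greedy by cheapest-per-g is optimal for a single linear constraint, so the minimum cost is $4.50.

$4.50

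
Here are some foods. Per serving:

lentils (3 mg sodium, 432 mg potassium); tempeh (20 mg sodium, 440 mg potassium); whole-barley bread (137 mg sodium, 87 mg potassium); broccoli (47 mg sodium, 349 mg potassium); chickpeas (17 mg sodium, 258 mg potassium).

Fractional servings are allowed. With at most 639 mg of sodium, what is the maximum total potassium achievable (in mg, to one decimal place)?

92016.0 mg

Potassium per mg sodium: lentils 144, tempeh 22, chickpeas 15.18, broccoli 7.426, whole-barley bread 0.635.
With no serving limits, spend the whole sodium allowance on lentils: 639 mg / 3 mg × 432 mg = 92016.0 mg.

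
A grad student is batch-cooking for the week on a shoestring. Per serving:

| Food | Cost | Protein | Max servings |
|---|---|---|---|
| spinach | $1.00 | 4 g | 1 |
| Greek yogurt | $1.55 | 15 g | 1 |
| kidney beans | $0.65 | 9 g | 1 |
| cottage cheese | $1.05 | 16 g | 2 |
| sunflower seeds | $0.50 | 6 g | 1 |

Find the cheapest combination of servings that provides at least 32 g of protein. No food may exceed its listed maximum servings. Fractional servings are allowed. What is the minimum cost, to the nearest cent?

$2.10

Cost per g of protein: cottage cheese $0.0656, kidney beans $0.0722, sunflower seeds $0.0833, Greek yogurt $0.1033, spinach $0.2500.
Take 2 servings of cottage cheese: +32.0 g protein for $2.10 (total $2.10, still need 0.0 g).
Filling from the cheapest source first is optimal under one linear minimum: $2.10.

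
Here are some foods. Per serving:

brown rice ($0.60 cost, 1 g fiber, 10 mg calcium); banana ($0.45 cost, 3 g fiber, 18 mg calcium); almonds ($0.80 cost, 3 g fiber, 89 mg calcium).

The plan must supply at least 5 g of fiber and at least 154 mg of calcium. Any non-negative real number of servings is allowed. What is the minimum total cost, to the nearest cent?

Minimising a linear cost over {fiber ≥ 5, calcium ≥ 154, servings ≥ 0} — the optimum is at a vertex, using one or two foods.
brown rice only: max(5/1, 154/10) = 15.4 servings → $9.24.
banana only: max(5/3, 154/18) = 8.556 servings → $3.85.
almonds only: max(5/3, 154/89) = 1.73 servings → $1.38.
brown rice + banana: intersection lies outside the first quadrant.
brown rice + almonds: intersection lies outside the first quadrant.
banana + almonds: the both-tight solution has a negative serving — not a feasible corner.
The minimum over all feasible corners is $1.38.

$1.38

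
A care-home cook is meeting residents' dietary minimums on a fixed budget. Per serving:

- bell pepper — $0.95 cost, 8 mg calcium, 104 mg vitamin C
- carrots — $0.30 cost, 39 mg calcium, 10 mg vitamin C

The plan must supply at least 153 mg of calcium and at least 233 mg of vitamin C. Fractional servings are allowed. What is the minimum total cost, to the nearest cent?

An LP optimum is at a vertex; with two nutrient constraints at most two foods are used. Check each candidate.
bell pepper only: max(153/8, 233/104) = 19.12 servings → $18.17.
carrots only: max(153/39, 233/10) = 23.3 servings → $6.99.
bell pepper + carrots with both tight: 1.901 servings and 3.533 servings → $2.87.
Cheapest feasible corner: $2.87.

$2.87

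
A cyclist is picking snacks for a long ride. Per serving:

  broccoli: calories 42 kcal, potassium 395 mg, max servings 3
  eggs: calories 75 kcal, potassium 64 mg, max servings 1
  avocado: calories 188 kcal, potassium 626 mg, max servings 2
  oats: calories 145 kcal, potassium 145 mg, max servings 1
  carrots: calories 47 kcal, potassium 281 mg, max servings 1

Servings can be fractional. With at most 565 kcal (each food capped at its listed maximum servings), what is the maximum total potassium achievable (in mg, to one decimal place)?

2734.0 mg

Potassium per kcal: broccoli 9.405, carrots 5.979, avocado 3.33, oats 1, eggs 0.8533.
Take 3 servings of broccoli: uses 126 kcal, +1185.0 mg potassium (running total 1185.0 mg).
Take 1 serving of carrots: uses 47 kcal, +281.0 mg potassium (running total 1466.0 mg).
Take 2 servings of avocado: uses 376 kcal, +1252.0 mg potassium (running total 2718.0 mg).
Take 0.1103 servings of oats: uses 16 kcal, +16.0 mg potassium (running total 2734.0 mg).
Greedy by best ratio exhausts the calories allowance optimally: 2734.0 mg.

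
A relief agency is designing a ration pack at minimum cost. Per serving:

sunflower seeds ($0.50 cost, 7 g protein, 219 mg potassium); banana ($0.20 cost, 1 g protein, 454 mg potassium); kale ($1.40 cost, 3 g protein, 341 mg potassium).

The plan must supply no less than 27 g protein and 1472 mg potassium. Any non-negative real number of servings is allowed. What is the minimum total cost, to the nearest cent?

$2.12

Minimising a linear cost over {protein ≥ 27, potassium ≥ 1472, servings ≥ 0} — the optimum is at a vertex, using one or two foods.
sunflower seeds only: max(27/7, 1472/219) = 6.721 servings → $3.36.
banana only: max(27/1, 1472/454) = 27 servings → $5.40.
kale only: max(27/3, 1472/341) = 9 servings → $12.60.
sunflower seeds + banana with both tight: 3.645 servings and 1.484 servings → $2.12.
sunflower seeds + kale with both tight: 2.769 servings and 2.538 servings → $4.94.
banana + kale: intersection lies outside the first quadrant.
So the least-cost plan costs $2.12.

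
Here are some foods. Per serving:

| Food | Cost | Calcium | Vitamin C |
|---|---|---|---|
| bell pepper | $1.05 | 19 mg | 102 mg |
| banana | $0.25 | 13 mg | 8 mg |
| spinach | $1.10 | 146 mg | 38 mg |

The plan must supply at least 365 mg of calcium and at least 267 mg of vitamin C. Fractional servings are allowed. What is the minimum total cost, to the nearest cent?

Two binding constraints pin down two serving amounts, so the optimal mix uses at most two foods. The candidates are each food alone (scaled to the tighter of calcium/vitamin C) and each pair with both constraints tight.
bell pepper only: max(365/19, 267/102) = 19.21 servings → $20.17.
banana only: max(365/13, 267/8) = 33.38 servings → $8.34.
spinach only: max(365/146, 267/38) = 7.026 servings → $7.73.
bell pepper + banana with both tight: 0.4693 servings and 27.39 servings → $7.34.
bell pepper + spinach with both tight: 1.772 servings and 2.269 servings → $4.36.
banana + spinach with both targets exact would need a negative amount; discard.
Cheapest feasible corner: $4.36.

$4.36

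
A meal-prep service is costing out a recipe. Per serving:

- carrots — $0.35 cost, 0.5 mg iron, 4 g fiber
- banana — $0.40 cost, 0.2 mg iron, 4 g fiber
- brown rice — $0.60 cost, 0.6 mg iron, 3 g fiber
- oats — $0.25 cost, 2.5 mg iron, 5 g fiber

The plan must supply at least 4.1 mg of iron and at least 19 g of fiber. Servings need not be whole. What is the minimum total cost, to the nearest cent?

For a min-cost LP with two ≥-constraints, a basic feasible solution has at most two positive variables.
carrots only: max(4.1/0.5, 19/4) = 8.2 servings → $2.87.
banana only: max(4.1/0.2, 19/4) = 20.5 servings → $8.20.
brown rice only: max(4.1/0.6, 19/3) = 6.833 servings → $4.10.
oats only: max(4.1/2.5, 19/5) = 3.8 servings → $0.95.
carrots + banana: intersection lies outside the first quadrant.
carrots + brown rice: intersection lies outside the first quadrant.
carrots + oats with both tight: 3.6 servings and 0.92 servings → $1.49.
banana + brown rice: the both-tight solution has a negative serving — not a feasible corner.
banana + oats with both tight: 3 servings and 1.4 servings → $1.55.
brown rice + oats with both tight: 6 servings and 0.2 servings → $3.65.
So the least-cost plan costs $0.95.

$0.95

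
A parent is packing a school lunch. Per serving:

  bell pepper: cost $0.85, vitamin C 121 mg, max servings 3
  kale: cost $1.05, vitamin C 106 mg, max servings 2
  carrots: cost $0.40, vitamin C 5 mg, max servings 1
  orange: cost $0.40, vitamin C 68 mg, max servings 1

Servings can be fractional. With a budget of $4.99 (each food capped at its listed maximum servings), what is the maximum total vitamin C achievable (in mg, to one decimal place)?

Vitamin C per dollar: orange 170, bell pepper 142.4, kale 101, carrots 12.5.
Take 1 serving of orange: spends $0.40, +68.0 mg vitamin C (running total 68.0 mg).
Take 3 servings of bell pepper: spends $2.55, +363.0 mg vitamin C (running total 431.0 mg).
Take 1.943 servings of kale: spends $2.04, +205.9 mg vitamin C (running total 636.9 mg).
Filling greedily by vitamin C-per-dollar is optimal for one linear limit, giving 636.9 mg.

636.9 mg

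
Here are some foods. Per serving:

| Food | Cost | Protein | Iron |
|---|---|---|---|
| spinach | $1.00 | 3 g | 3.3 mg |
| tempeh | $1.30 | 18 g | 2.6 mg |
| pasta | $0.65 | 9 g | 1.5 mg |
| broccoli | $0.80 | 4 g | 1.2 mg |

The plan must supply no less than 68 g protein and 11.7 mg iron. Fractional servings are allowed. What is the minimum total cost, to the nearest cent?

At the optimum either one food covers both requirements or two foods hit both targets exactly; no other combination can be cheaper.
spinach only: max(68/3, 11.7/3.3) = 22.67 servings → $22.67.
tempeh only: max(68/18, 11.7/2.6) = 4.5 servings → $5.85.
pasta only: max(68/9, 11.7/1.5) = 7.8 servings → $5.07.
broccoli only: max(68/4, 11.7/1.2) = 17 servings → $13.60.
spinach + tempeh with both tight: 0.655 servings and 3.669 servings → $5.42.
spinach + pasta with both tight: 0.131 servings and 7.512 servings → $5.01.
spinach + broccoli: the both-tight solution has a negative serving — not a feasible corner.
tempeh + pasta with both targets exact would need a negative amount; discard.
tempeh + broccoli with both tight: 3.107 servings and 3.018 servings → $6.45.
pasta + broccoli with both tight: 7.25 servings and 0.6875 servings → $5.26.
So the least-cost plan costs $5.01.

$5.01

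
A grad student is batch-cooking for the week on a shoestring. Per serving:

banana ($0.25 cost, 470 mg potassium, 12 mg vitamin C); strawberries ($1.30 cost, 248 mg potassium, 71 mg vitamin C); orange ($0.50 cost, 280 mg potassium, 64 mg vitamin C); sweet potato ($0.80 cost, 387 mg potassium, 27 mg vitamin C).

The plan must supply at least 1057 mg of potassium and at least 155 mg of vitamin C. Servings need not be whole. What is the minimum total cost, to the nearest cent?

$1.35

With two linear requirements the optimum uses one or two foods; enumerate the corners.
banana only: max(1057/470, 155/12) = 12.92 servings → $3.23.
strawberries only: max(1057/248, 155/71) = 4.262 servings → $5.54.
orange only: max(1057/280, 155/64) = 3.775 servings → $1.89.
sweet potato only: max(1057/387, 155/27) = 5.741 servings → $4.59.
banana + strawberries with both tight: 1.204 servings and 1.98 servings → $2.87.
banana + orange with both tight: 0.9075 servings and 2.252 servings → $1.35.
banana + sweet potato with both targets exact would need a negative amount; discard.
strawberries + orange: the both-tight solution has a negative serving — not a feasible corner.
strawberries + sweet potato with both tight: 1.513 servings and 1.762 servings → $3.38.
orange + sweet potato with both tight: 1.827 servings and 1.409 servings → $2.04.
Cheapest feasible corner: $1.35.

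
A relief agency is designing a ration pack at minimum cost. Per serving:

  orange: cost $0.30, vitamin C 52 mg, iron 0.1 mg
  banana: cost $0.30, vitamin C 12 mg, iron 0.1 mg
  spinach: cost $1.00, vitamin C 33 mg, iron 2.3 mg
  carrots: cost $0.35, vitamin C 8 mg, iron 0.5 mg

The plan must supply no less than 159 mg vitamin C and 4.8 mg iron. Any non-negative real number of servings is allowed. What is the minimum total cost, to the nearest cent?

At the optimum either one food covers both requirements or two foods hit both targets exactly; no other combination can be cheaper.
orange only: max(159/52, 4.8/0.1) = 48 servings → $14.40.
banana only: max(159/12, 4.8/0.1) = 48 servings → $14.40.
spinach only: max(159/33, 4.8/2.3) = 4.818 servings → $4.82.
carrots only: max(159/8, 4.8/0.5) = 19.88 servings → $6.96.
orange + banana: intersection lies outside the first quadrant.
orange + spinach with both tight: 1.782 servings and 2.009 servings → $2.54.
orange + carrots with both tight: 1.631 servings and 9.274 servings → $3.74.
banana + spinach with both tight: 8.531 servings and 1.716 servings → $4.28.
banana + carrots with both tight: 7.904 servings and 8.019 servings → $5.18.
spinach + carrots with both targets exact would need a negative amount; discard.
So the least-cost plan costs $2.54.

$2.54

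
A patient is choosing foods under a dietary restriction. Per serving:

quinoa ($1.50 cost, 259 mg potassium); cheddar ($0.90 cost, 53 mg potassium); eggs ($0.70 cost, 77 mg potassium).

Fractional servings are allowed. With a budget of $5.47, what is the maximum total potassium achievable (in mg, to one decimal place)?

944.5 mg

Potassium per dollar: quinoa 172.7, eggs 110, cheddar 58.89.
With no serving limits, spend the whole cost allowance on quinoa: $5.47 / $1.50 × 259 mg = 944.5 mg.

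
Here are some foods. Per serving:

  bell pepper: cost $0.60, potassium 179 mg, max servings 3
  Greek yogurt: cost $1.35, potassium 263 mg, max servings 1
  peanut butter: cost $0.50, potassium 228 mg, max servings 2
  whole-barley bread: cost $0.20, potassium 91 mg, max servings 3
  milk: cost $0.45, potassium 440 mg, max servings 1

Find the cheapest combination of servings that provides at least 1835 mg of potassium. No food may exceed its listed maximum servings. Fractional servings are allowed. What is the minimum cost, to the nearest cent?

$4.51

Cost per mg of potassium: milk $0.0010, peanut butter $0.0022, whole-barley bread $0.0022, bell pepper $0.0034, Greek yogurt $0.0051.
Take 1 serving of milk: +440.0 mg potassium for $0.45 (total $0.45, still need 1395.0 mg).
Take 2 servings of peanut butter: +456.0 mg potassium for $1.00 (total $1.45, still need 939.0 mg).
Take 3 servings of whole-barley bread: +273.0 mg potassium for $0.60 (total $2.05, still need 666.0 mg).
Take 3 servings of bell pepper: +537.0 mg potassium for $1.80 (total $3.85, still need 129.0 mg).
Take 0.4905 servings of Greek yogurt: +129.0 mg potassium for $0.66 (total $4.51, still need 0.0 mg).
Filling from the cheapest source first is optimal under one linear minimum: $4.51.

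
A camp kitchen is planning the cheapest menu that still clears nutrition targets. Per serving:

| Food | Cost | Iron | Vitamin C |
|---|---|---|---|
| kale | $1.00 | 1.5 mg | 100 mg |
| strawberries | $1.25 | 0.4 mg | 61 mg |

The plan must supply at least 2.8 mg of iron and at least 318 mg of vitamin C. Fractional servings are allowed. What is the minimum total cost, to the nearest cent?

A basic optimal solution has at most two foods positive. Try each food alone and each pair with both targets met exactly.
kale only: max(2.8/1.5, 318/100) = 3.18 servings → $3.18.
strawberries only: max(2.8/0.4, 318/61) = 7 servings → $8.75.
kale + strawberries with both tight: 0.8466 servings and 3.825 servings → $5.63.
The minimum over all feasible corners is $3.18.

$3.18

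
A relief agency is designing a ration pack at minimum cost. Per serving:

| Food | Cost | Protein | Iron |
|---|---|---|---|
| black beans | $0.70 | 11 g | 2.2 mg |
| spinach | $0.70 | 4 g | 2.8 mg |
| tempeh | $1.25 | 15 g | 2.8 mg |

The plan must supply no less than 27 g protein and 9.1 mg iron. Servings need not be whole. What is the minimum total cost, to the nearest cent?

$2.54

black beans only: max(27/11, 9.1/2.2) = 4.136 servings → $2.90.
spinach only: max(27/4, 9.1/2.8) = 6.75 servings → $4.72.
tempeh only: max(27/15, 9.1/2.8) = 3.25 servings → $4.06.
black beans + spinach with both tight: 1.782 servings and 1.85 servings → $2.54.
black beans + tempeh: the both-tight solution has a negative serving — not a feasible corner.
spinach + tempeh with both tight: 1.977 servings and 1.273 servings → $2.98.
Cheapest feasible corner: $2.54.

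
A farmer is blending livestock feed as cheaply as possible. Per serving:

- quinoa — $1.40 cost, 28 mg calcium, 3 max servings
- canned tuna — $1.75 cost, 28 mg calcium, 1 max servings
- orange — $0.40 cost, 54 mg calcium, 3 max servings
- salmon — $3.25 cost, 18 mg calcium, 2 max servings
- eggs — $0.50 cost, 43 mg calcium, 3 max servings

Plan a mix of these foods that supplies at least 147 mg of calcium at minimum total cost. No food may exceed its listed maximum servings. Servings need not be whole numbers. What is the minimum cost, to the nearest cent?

$1.09

Cost per mg of calcium: orange $0.0074, eggs $0.0116, quinoa $0.0500, canned tuna $0.0625, salmon $0.1806.
Take 2.722 servings of orange: +147.0 mg calcium for $1.09 (total $1.09, still need 0.0 mg).
Greedy by cheapest-per-mg is optimal for a single linear constraint, so the minimum cost is $1.09.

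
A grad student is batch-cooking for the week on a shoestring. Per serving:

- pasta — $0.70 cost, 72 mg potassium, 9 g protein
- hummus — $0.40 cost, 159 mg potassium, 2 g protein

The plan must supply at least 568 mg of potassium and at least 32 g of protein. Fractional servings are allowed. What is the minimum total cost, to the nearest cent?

$3.02

This is a tiny linear program; its minimum lies at a vertex of the feasible set. List the vertices and price them.
pasta only: max(568/72, 32/9) = 7.889 servings → $5.52.
hummus only: max(568/159, 32/2) = 16 servings → $6.40.
pasta + hummus with both tight: 3.071 servings and 2.182 servings → $3.02.
So the least-cost plan costs $3.02.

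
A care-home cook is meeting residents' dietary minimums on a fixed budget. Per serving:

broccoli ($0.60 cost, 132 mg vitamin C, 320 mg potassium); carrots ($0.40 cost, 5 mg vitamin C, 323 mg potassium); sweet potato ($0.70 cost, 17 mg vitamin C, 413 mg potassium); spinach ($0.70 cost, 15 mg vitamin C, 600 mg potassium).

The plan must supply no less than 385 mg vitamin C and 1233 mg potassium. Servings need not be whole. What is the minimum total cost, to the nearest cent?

Two binding constraints pin down two serving amounts, so the optimal mix uses at most two foods. The candidates are each food alone (scaled to the tighter of vitamin C/potassium) and each pair with both constraints tight.
broccoli only: max(385/132, 1233/320) = 3.853 servings → $2.31.
carrots only: max(385/5, 1233/323) = 77 servings → $30.80.
sweet potato only: max(385/17, 1233/413) = 22.65 servings → $15.85.
spinach only: max(385/15, 1233/600) = 25.67 servings → $17.97.
broccoli + carrots with both tight: 2.88 servings and 0.9639 servings → $2.11.
broccoli + sweet potato with both tight: 2.813 servings and 0.806 servings → $2.25.
broccoli + spinach with both tight: 2.856 servings and 0.5317 servings → $2.09.
carrots + sweet potato: intersection lies outside the first quadrant.
carrots + spinach with both targets exact would need a negative amount; discard.
sweet potato + spinach: intersection lies outside the first quadrant.
So the least-cost plan costs $2.09.

$2.09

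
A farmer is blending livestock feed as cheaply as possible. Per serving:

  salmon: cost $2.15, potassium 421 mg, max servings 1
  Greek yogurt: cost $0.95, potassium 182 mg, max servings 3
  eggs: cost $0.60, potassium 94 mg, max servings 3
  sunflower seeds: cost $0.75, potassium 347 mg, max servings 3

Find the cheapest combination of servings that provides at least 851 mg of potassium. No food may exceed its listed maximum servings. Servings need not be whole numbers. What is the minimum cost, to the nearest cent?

$1.84

Cost per mg of potassium: sunflower seeds $0.0022, salmon $0.0051, Greek yogurt $0.0052, eggs $0.0064.
Take 2.452 servings of sunflower seeds: +851.0 mg potassium for $1.84 (total $1.84, still need 0.0 mg).
Filling from the cheapest source first is optimal under one linear minimum: $1.84.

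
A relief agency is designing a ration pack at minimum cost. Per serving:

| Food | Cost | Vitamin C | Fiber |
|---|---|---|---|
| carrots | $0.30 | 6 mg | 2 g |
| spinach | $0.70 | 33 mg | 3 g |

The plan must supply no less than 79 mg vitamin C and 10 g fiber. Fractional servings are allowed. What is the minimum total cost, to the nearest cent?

$2.01

An LP optimum is at a vertex; with two nutrient constraints at most two foods are used. Check each candidate.
carrots only: max(79/6, 10/2) = 13.17 servings → $3.95.
spinach only: max(79/33, 10/3) = 3.333 servings → $2.33.
carrots + spinach with both tight: 1.938 servings and 2.042 servings → $2.01.
So the least-cost plan costs $2.01.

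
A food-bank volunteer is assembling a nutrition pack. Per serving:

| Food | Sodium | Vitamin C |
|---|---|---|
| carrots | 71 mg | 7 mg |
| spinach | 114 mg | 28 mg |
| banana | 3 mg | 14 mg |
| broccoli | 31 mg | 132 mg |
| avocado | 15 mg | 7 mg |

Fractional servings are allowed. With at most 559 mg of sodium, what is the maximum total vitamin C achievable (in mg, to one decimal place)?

2608.7 mg

Vitamin C per mg sodium: banana 4.667, broccoli 4.258, avocado 0.4667, spinach 0.2456, carrots 0.09859.
With no serving limits, spend the whole sodium allowance on banana: 559 mg / 3 mg × 14 mg = 2608.7 mg.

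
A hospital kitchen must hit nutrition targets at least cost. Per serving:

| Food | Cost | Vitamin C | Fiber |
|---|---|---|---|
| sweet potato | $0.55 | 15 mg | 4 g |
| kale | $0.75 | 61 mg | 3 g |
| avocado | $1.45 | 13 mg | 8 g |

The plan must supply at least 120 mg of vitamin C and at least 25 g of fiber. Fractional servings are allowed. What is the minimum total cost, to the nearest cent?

Minimising a linear cost over {vitamin C ≥ 120, fiber ≥ 25, servings ≥ 0} — the optimum is at a vertex, using one or two foods.
sweet potato only: max(120/15, 25/4) = 8 servings → $4.40.
kale only: max(120/61, 25/3) = 8.333 servings → $6.25.
avocado only: max(120/13, 25/8) = 9.231 servings → $13.38.
sweet potato + kale with both tight: 5.854 servings and 0.5276 servings → $3.62.
sweet potato + avocado: intersection lies outside the first quadrant.
kale + avocado with both tight: 1.414 servings and 2.595 servings → $4.82.
The minimum over all feasible corners is $3.62.

$3.62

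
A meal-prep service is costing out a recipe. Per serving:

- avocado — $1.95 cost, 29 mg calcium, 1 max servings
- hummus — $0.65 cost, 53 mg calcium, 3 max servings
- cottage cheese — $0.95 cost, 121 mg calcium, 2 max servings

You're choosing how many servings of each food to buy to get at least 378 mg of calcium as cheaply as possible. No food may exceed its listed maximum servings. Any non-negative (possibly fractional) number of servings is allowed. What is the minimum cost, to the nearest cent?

$3.57

Cost per mg of calcium: cottage cheese $0.0079, hummus $0.0123, avocado $0.0672.
Take 2 servings of cottage cheese: +242.0 mg calcium for $1.90 (total $1.90, still need 136.0 mg).
Take 2.566 servings of hummus: +136.0 mg calcium for $1.67 (total $3.57, still need 0.0 mg).
Greedy by cheapest-per-mg is optimal for a single linear constraint, so the minimum cost is $3.57.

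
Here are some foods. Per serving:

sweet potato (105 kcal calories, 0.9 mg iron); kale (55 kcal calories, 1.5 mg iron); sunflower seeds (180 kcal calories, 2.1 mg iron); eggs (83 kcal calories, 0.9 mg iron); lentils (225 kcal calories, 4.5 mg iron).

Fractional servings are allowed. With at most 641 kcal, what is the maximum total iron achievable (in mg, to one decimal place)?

17.5 mg

Iron per kcal: kale 0.02727, lentils 0.02, sunflower seeds 0.01167, eggs 0.01084, sweet potato 0.008571.
With no serving limits, spend the whole calories allowance on kale: 641 kcal / 55 kcal × 1.5 mg = 17.5 mg.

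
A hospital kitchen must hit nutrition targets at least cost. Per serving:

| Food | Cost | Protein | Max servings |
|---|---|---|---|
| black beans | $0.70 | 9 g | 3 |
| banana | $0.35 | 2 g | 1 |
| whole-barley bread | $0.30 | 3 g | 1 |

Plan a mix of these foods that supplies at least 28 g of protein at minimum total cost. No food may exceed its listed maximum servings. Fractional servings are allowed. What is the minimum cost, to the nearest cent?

$2.20

Cost per g of protein: black beans $0.0778, whole-barley bread $0.1000, banana $0.1750.
Take 3 servings of black beans: +27.0 g protein for $2.10 (total $2.10, still need 1.0 g).
Take 0.3333 servings of whole-barley bread: +1.0 g protein for $0.10 (total $2.20, still need 0.0 g).
Greedy by cheapest-per-g is optimal for a single linear constraint, so the minimum cost is $2.20.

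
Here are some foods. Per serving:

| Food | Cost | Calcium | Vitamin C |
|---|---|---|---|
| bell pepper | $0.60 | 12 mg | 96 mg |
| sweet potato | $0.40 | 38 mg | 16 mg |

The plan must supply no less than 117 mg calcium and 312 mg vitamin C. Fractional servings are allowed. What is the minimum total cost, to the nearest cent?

With two linear requirements the optimum uses one or two foods; enumerate the corners.
bell pepper only: max(117/12, 312/96) = 9.75 servings → $5.85.
sweet potato only: max(117/38, 312/16) = 19.5 servings → $7.80.
bell pepper + sweet potato with both tight: 2.889 servings and 2.167 servings → $2.60.
Cheapest feasible corner: $2.60.

$2.60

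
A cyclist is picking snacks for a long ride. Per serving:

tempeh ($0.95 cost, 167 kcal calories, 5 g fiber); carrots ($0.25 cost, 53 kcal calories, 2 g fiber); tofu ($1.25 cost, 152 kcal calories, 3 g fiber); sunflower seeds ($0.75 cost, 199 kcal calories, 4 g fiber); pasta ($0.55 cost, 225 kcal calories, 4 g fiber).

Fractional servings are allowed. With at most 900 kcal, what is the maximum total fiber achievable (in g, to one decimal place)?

34.0 g

Fiber per kcal: carrots 0.03774, tempeh 0.02994, sunflower seeds 0.0201, tofu 0.01974, pasta 0.01778.
With no serving limits, spend the whole calories allowance on carrots: 900 kcal / 53 kcal × 2 g = 34.0 g.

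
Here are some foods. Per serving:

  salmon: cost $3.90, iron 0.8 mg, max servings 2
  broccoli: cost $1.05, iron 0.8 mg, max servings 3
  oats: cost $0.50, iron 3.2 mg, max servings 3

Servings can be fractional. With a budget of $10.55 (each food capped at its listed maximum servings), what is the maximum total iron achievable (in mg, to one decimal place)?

13.2 mg

Iron per dollar: oats 6.4, broccoli 0.7619, salmon 0.2051.
Take 3 servings of oats: spends $1.50, +9.6 mg iron (running total 9.6 mg).
Take 3 servings of broccoli: spends $3.15, +2.4 mg iron (running total 12.0 mg).
Take 1.513 servings of salmon: spends $5.90, +1.2 mg iron (running total 13.2 mg).
Filling greedily by iron-per-dollar is optimal for one linear limit, giving 13.2 mg.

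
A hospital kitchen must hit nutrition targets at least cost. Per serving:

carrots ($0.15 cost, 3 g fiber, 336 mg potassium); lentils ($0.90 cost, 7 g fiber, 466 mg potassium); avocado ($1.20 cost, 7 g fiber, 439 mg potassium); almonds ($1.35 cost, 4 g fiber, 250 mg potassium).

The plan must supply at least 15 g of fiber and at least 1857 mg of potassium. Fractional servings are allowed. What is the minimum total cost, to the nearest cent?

$0.83

A basic optimal solution has at most two foods positive. Try each food alone and each pair with both targets met exactly.
carrots only: max(15/3, 1857/336) = 5.527 servings → $0.83.
lentils only: max(15/7, 1857/466) = 3.985 servings → $3.59.
avocado only: max(15/7, 1857/439) = 4.23 servings → $5.08.
almonds only: max(15/4, 1857/250) = 7.428 servings → $10.03.
carrots + lentils: intersection lies outside the first quadrant.
carrots + avocado: the both-tight solution has a negative serving — not a feasible corner.
carrots + almonds: the both-tight solution has a negative serving — not a feasible corner.
lentils + avocado: intersection lies outside the first quadrant.
lentils + almonds: the both-tight solution has a negative serving — not a feasible corner.
avocado + almonds: the both-tight solution has a negative serving — not a feasible corner.
So the least-cost plan costs $0.83.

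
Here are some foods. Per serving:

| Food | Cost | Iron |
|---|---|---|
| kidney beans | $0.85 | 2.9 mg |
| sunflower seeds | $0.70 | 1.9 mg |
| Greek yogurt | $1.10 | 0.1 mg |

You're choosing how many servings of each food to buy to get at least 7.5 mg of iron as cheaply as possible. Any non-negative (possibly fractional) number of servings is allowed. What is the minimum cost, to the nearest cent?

Cost per mg of iron: kidney beans $0.2931, sunflower seeds $0.3684, Greek yogurt $11.0000.
With no serving limits, use only kidney beans: 7.5 mg / 2.9 mg = 2.586 servings × $0.85 = $2.20.

$2.20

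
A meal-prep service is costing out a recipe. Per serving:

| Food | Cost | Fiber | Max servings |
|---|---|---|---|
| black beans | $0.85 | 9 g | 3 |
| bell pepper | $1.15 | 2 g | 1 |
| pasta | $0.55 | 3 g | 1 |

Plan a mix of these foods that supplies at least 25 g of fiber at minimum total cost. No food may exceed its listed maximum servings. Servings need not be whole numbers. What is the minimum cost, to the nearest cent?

$2.36

Cost per g of fiber: black beans $0.0944, pasta $0.1833, bell pepper $0.5750.
Take 2.778 servings of black beans: +25.0 g fiber for $2.36 (total $2.36, still need 0.0 g).
Greedy by cheapest-per-g is optimal for a single linear constraint, so the minimum cost is $2.36.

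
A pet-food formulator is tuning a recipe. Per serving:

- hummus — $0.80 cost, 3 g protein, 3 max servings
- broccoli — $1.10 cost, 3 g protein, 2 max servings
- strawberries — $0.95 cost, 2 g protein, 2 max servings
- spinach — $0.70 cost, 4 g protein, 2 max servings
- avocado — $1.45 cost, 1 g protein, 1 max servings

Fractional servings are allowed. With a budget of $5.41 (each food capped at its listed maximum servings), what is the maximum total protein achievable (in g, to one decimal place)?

21.4 g

Protein per dollar: spinach 5.714, hummus 3.75, broccoli 2.727, strawberries 2.105, avocado 0.6897.
Take 2 servings of spinach: spends $1.40, +8.0 g protein (running total 8.0 g).
Take 3 servings of hummus: spends $2.40, +9.0 g protein (running total 17.0 g).
Take 1.464 servings of broccoli: spends $1.61, +4.4 g protein (running total 21.4 g).
Filling greedily by protein-per-dollar is optimal for one linear limit, giving 21.4 g.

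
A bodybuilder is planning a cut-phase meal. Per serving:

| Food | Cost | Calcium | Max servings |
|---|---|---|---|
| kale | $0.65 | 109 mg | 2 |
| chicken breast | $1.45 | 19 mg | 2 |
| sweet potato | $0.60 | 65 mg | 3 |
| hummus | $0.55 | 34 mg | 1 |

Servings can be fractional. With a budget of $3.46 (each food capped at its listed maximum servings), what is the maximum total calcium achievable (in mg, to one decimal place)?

435.3 mg

Calcium per dollar: kale 167.7, sweet potato 108.3, hummus 61.82, chicken breast 13.1.
Take 2 servings of kale: spends $1.30, +218.0 mg calcium (running total 218.0 mg).
Take 3 servings of sweet potato: spends $1.80, +195.0 mg calcium (running total 413.0 mg).
Take 0.6545 servings of hummus: spends $0.36, +22.3 mg calcium (running total 435.3 mg).
Greedy by best ratio exhausts the cost allowance optimally: 435.3 mg.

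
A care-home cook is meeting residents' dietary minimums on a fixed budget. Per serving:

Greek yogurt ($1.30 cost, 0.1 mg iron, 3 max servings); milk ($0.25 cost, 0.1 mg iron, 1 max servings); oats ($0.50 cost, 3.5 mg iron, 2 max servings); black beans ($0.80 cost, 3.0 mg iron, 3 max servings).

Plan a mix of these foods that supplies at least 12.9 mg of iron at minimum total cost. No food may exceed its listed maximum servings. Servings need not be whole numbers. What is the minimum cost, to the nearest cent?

Cost per mg of iron: oats $0.1429, black beans $0.2667, milk $2.5000, Greek yogurt $13.0000.
Take 2 servings of oats: +7.0 mg iron for $1.00 (total $1.00, still need 5.9 mg).
Take 1.967 servings of black beans: +5.9 mg iron for $1.57 (total $2.57, still need 0.0 mg).
Filling from the cheapest source first is optimal under one linear minimum: $2.57.

$2.57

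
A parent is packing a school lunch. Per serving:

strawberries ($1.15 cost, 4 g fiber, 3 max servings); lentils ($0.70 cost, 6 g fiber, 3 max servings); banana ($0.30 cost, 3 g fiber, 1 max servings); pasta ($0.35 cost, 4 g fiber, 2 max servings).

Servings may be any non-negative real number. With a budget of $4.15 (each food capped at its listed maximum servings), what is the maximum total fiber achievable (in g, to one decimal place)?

Fiber per dollar: pasta 11.43, banana 10, lentils 8.571, strawberries 3.478.
Take 2 servings of pasta: spends $0.70, +8.0 g fiber (running total 8.0 g).
Take 1 serving of banana: spends $0.30, +3.0 g fiber (running total 11.0 g).
Take 3 servings of lentils: spends $2.10, +18.0 g fiber (running total 29.0 g).
Take 0.913 servings of strawberries: spends $1.05, +3.7 g fiber (running total 32.7 g).
Greedy by best ratio exhausts the cost allowance optimally: 32.7 g.

32.7 g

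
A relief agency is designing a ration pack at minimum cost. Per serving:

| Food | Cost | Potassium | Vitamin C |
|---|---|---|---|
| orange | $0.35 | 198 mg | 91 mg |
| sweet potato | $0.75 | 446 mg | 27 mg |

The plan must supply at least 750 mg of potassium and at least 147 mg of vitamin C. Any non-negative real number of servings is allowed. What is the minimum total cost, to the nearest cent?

$1.28

Two binding constraints pin down two serving amounts, so the optimal mix uses at most two foods. The candidates are each food alone (scaled to the tighter of potassium/vitamin C) and each pair with both constraints tight.
orange only: max(750/198, 147/91) = 3.788 servings → $1.33.
sweet potato only: max(750/446, 147/27) = 5.444 servings → $4.08.
orange + sweet potato with both tight: 1.286 servings and 1.111 servings → $1.28.
Cheapest feasible corner: $1.28.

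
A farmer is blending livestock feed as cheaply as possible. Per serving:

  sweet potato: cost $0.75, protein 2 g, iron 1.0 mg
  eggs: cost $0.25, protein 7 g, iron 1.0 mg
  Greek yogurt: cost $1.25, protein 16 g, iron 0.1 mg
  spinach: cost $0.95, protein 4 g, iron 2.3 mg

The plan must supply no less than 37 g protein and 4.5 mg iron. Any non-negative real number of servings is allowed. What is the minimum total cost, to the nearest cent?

Minimising a linear cost over {protein ≥ 37, iron ≥ 4.5, servings ≥ 0} — the optimum is at a vertex, using one or two foods.
sweet potato only: max(37/2, 4.5/1.0) = 18.5 servings → $13.88.
eggs only: max(37/7, 4.5/1.0) = 5.286 servings → $1.32.
Greek yogurt only: max(37/16, 4.5/0.1) = 45 servings → $56.25.
spinach only: max(37/4, 4.5/2.3) = 9.25 servings → $8.79.
sweet potato + eggs: intersection lies outside the first quadrant.
sweet potato + Greek yogurt with both tight: 4.323 servings and 1.772 servings → $5.46.
sweet potato + spinach: the both-tight solution has a negative serving — not a feasible corner.
eggs + Greek yogurt with both tight: 4.464 servings and 0.3595 servings → $1.57.
eggs + spinach: intersection lies outside the first quadrant.
Greek yogurt + spinach with both tight: 1.843 servings and 1.876 servings → $4.09.
So the least-cost plan costs $1.32.

$1.32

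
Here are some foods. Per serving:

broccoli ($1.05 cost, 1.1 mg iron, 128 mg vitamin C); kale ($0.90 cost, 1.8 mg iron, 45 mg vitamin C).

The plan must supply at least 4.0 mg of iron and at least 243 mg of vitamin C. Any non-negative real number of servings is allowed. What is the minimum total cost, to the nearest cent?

$2.71

broccoli only: max(4.0/1.1, 243/128) = 3.636 servings → $3.82.
kale only: max(4.0/1.8, 243/45) = 5.4 servings → $4.86.
broccoli + kale with both tight: 1.423 servings and 1.353 servings → $2.71.
Cheapest feasible corner: $2.71.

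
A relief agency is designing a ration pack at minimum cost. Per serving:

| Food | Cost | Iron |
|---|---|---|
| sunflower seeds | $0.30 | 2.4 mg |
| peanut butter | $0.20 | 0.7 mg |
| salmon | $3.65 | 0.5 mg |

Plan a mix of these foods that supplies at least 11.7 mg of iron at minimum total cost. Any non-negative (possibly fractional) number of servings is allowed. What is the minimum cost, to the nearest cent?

Cost per mg of iron: sunflower seeds $0.1250, peanut butter $0.2857, salmon $7.3000.
With no serving limits, use only sunflower seeds: 11.7 mg / 2.4 mg = 4.875 servings × $0.30 = $1.46.

$1.46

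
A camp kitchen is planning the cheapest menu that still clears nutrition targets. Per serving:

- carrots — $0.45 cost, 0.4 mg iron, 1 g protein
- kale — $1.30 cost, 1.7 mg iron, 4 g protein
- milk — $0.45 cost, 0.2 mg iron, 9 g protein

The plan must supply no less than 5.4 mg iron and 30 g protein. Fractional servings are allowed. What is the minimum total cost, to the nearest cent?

For a min-cost LP with two ≥-constraints, a basic feasible solution has at most two positive variables.
carrots only: max(5.4/0.4, 30/1) = 30 servings → $13.50.
kale only: max(5.4/1.7, 30/4) = 7.5 servings → $9.75.
milk only: max(5.4/0.2, 30/9) = 27 servings → $12.15.
carrots + kale: intersection lies outside the first quadrant.
carrots + milk with both tight: 12.53 servings and 1.941 servings → $6.51.
kale + milk with both tight: 2.938 servings and 2.028 servings → $4.73.
So the least-cost plan costs $4.73.

$4.73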